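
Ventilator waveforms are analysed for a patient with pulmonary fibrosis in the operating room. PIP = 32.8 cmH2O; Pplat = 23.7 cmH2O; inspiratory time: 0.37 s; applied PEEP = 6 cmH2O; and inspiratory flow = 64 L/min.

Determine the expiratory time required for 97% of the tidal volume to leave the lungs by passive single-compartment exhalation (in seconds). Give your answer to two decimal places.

Flow: 64 L/min ÷ 60 = 1.0667 L/s.
Vt = flow × Ti = 1.0667 L/s × 0.37 s × 1000 mL/L = 394.68 mL.
R = (PIP − Pplat)/V̇ = (32.8 − 23.7) / 1.0667 = 9.1/1.0667 = 8.531 cmH2O·s/L.
C = Vt/(Pplat − PEEP) = 394.68 / (23.7 − 6) = 394.68/17.7 = 22.298 mL/cmH2O.
τ = R × C = 8.531 × 0.0223 L/cmH2O = 0.1902 s.
t = −τ·ln(1 − 0.97) = −0.1902·ln(0.03) = 0.6669 s.

0.67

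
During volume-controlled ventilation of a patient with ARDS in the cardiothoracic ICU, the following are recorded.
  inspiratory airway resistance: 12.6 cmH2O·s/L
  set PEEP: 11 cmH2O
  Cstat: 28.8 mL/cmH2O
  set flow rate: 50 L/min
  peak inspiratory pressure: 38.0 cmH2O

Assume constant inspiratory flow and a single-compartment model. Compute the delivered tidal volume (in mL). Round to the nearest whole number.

475

Flow: 50 L/min ÷ 60 = 0.8333 L/s.
Equation of motion (constant flow): PIP = Vt/C + R·V̇ + PEEP.
Vt/C = PIP − R·V̇ − PEEP = 38.0 − 10.5 − 11 = 16.5 cmH2O.
Vt = C × 16.5 = 28.8 × 16.5 = 475.2 mL.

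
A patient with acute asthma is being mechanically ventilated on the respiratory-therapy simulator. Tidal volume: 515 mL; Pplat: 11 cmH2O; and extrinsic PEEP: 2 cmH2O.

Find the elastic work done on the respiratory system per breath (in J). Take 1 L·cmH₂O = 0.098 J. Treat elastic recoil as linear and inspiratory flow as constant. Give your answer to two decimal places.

Elastic work ≈ ½ × (Pplat − PEEP) × Vt = 0.5 × (11 − 2) × 0.515 L = 0.5 × 9.0 × 0.515 = 2.318 L·cmH2O.
× 0.098 J/(L·cmH2O) → 0.2272 J.

0.23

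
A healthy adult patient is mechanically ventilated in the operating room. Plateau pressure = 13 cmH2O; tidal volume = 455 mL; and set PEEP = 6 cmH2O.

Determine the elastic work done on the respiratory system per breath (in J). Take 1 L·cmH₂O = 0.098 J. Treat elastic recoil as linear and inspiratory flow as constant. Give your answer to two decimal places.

0.16

Elastic work ≈ ½ × (Pplat − PEEP) × Vt = 0.5 × (13 − 6) × 0.455 L = 0.5 × 7.0 × 0.455 = 1.593 L·cmH2O.
× 0.098 J/(L·cmH2O) → 0.1561 J.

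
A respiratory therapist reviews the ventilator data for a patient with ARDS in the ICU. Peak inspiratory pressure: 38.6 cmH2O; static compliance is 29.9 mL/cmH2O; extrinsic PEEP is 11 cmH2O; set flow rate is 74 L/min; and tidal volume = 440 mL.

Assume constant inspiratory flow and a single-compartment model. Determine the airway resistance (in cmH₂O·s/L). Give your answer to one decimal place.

Flow: 74 L/min ÷ 60 = 1.2333 L/s.
Equation of motion (constant flow): PIP = Vt/C + R·V̇ + PEEP.
R·V̇ = PIP − Vt/C − PEEP = 38.6 − 440/29.9 − 11 = 38.6 − 14.716 − 11 = 12.884 cmH2O.
R = 12.884 / 1.2333 = 10.447 cmH2O·s/L.

10.4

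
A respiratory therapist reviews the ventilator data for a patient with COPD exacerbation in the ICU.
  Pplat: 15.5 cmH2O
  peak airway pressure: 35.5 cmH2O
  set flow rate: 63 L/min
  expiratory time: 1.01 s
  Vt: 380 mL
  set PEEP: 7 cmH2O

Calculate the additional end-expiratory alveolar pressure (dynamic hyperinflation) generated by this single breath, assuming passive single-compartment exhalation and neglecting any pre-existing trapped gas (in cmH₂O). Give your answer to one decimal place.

Flow: 63 L/min ÷ 60 = 1.05 L/s.
R = (PIP − Pplat)/V̇ = (35.5 − 15.5) / 1.05 = 20.0/1.05 = 19.048 cmH2O·s/L.
C = Vt/(Pplat − PEEP) = 380.0 / (15.5 − 7) = 380.0/8.5 = 44.706 mL/cmH2O.
τ = R × C = 19.048 × 0.04471 L/cmH2O = 0.8516 s.
Fraction remaining = e^(−Te/τ) = e^(−1.01/0.8516) = 0.3054; trapped volume = 380.0 × 0.3054 = 116.05 mL.
Additional alveolar pressure from trapping ≈ V_trapped / C = 116.05 / 44.706 = 2.596 cmH2O.

2.6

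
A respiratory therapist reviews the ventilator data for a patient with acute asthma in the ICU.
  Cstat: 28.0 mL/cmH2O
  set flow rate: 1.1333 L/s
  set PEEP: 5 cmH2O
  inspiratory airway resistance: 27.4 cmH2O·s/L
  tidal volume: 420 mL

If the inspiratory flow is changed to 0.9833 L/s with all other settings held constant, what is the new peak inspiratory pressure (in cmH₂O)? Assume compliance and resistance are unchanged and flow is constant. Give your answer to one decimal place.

46.9

PIP = Vt/C + R·V̇ + PEEP (constant-flow equation of motion).
Only the resistive term changes: ΔPIP = R × ΔV̇ = 27.4 × (0.9833 − 1.1333) = 27.4 × -0.15 = -4.11 cmH2O.
Original PIP = 420/28.0 + 27.4×1.1333 + 5 = 51.052 cmH2O; new PIP = 51.052 + (-4.11) = 46.942 cmH2O.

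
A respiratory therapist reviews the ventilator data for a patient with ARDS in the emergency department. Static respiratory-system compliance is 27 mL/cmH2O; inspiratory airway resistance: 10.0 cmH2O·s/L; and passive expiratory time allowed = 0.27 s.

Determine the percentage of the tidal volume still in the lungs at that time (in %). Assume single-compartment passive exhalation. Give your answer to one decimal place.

36.8

τ = R × C = 10.0 × 27 mL/cmH2O = 10.0 × 0.027 L/cmH2O = 0.27 s.
Passive exhalation: V(t)/V₀ = e^(−t/τ) = e^(−0.27/0.27) = 0.3679.
Fraction remaining = 0.3679 → 36.79%.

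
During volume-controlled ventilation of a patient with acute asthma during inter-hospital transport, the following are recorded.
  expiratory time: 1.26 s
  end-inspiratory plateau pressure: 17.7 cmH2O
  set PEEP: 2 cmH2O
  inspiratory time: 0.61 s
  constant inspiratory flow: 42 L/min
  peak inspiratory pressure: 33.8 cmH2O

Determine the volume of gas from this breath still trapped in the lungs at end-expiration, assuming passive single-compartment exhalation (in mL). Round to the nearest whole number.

Flow: 42 L/min ÷ 60 = 0.7 L/s.
Vt = flow × Ti = 0.7 L/s × 0.61 s × 1000 mL/L = 427.0 mL.
R = (PIP − Pplat)/V̇ = (33.8 − 17.7) / 0.7 = 16.1/0.7 = 23.0 cmH2O·s/L.
C = Vt/(Pplat − PEEP) = 427.0 / (17.7 − 2) = 427.0/15.7 = 27.197 mL/cmH2O.
τ = R × C = 23.0 × 0.0272 L/cmH2O = 0.6256 s.
Fraction remaining = e^(−Te/τ) = e^(−1.26/0.6256) = 0.1334.
Trapped volume = 427.0 × 0.1334 = 56.962 mL.

57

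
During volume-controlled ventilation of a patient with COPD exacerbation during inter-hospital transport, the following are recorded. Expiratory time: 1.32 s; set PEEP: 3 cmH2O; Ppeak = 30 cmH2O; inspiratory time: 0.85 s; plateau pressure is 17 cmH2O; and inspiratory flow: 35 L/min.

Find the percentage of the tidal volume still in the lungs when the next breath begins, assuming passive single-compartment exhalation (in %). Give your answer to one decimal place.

Flow: 35 L/min ÷ 60 = 0.5833 L/s.
Vt = flow × Ti = 0.5833 L/s × 0.85 s × 1000 mL/L = 495.81 mL.
R = (PIP − Pplat)/V̇ = (30 − 17) / 0.5833 = 13.0/0.5833 = 22.287 cmH2O·s/L.
C = Vt/(Pplat − PEEP) = 495.81 / (17 − 3) = 495.81/14.0 = 35.415 mL/cmH2O.
τ = R × C = 22.287 × 0.03542 L/cmH2O = 0.7894 s.
Fraction remaining at end-expiration = e^(−Te/τ) = e^(−1.32/0.7894) = 0.1878 → 18.78%.

18.8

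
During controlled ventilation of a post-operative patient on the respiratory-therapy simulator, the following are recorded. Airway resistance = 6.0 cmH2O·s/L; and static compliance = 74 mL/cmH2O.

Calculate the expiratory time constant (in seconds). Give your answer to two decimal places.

0.44

τ = R × C = 6.0 × 74 mL/cmH2O = 6.0 × 0.074 L/cmH2O = 0.444 s.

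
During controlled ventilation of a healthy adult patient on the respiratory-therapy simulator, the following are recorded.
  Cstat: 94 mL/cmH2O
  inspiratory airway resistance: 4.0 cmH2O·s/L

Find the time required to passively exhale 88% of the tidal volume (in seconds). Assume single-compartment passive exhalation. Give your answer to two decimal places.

0.80

τ = R × C = 4.0 × 94 mL/cmH2O = 4.0 × 0.094 L/cmH2O = 0.376 s.
Exhaled fraction f = 1 − e^(−t/τ) → t = −τ·ln(1 − f) = −0.376·ln(0.12) = 0.7972 s.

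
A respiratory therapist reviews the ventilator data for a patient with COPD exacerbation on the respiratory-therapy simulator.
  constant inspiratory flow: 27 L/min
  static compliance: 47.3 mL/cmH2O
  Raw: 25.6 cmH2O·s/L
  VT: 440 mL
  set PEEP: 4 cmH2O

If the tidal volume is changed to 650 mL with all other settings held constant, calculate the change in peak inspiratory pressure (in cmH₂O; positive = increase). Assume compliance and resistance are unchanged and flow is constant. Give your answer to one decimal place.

4.4

PIP = Vt/C + R·V̇ + PEEP (constant-flow equation of motion).
Only the elastic term changes: ΔPIP = ΔVt / C = (650 − 440) / 47.3 = 4.44 cmH2O.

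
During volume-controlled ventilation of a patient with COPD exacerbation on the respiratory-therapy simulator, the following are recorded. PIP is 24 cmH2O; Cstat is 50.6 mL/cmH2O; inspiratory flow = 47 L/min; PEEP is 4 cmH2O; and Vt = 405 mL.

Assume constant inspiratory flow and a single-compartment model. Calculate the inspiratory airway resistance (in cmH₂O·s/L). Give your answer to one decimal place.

Flow: 47 L/min ÷ 60 = 0.7833 L/s.
Equation of motion (constant flow): PIP = Vt/C + R·V̇ + PEEP.
R·V̇ = PIP − Vt/C − PEEP = 24 − 405/50.6 − 4 = 24 − 8.004 − 4 = 11.996 cmH2O.
R = 11.996 / 0.7833 = 15.315 cmH2O·s/L.

15.3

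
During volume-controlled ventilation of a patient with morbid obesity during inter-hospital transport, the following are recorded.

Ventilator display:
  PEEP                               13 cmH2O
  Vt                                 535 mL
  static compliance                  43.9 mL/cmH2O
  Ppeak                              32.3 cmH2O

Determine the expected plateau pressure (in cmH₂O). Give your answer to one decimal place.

Pplat = PEEP + Vt / Cstat = 13 + 535 / 43.9 = 13 + 12.187 = 25.187 cmH2O.

25.2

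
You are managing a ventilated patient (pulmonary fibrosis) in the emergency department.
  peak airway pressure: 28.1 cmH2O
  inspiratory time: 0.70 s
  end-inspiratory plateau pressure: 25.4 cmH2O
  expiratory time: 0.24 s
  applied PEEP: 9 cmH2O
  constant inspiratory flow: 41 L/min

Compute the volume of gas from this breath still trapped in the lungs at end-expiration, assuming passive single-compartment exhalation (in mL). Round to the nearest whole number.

Flow: 41 L/min ÷ 60 = 0.6833 L/s.
Vt = flow × Ti = 0.6833 L/s × 0.70 s × 1000 mL/L = 478.31 mL.
R = (PIP − Pplat)/V̇ = (28.1 − 25.4) / 0.6833 = 2.7/0.6833 = 3.951 cmH2O·s/L.
C = Vt/(Pplat − PEEP) = 478.31 / (25.4 − 9) = 478.31/16.4 = 29.165 mL/cmH2O.
τ = R × C = 3.951 × 0.02917 L/cmH2O = 0.1153 s.
Fraction remaining = e^(−Te/τ) = e^(−0.24/0.1153) = 0.1247.
Trapped volume = 478.31 × 0.1247 = 59.645 mL.

60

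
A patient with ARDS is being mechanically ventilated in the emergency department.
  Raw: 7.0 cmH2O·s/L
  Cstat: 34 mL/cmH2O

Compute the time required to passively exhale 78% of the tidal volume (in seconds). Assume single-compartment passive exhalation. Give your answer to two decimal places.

τ = R × C = 7.0 × 34 mL/cmH2O = 7.0 × 0.034 L/cmH2O = 0.238 s.
Exhaled fraction f = 1 − e^(−t/τ) → t = −τ·ln(1 − f) = −0.238·ln(0.22) = 0.3604 s.

0.36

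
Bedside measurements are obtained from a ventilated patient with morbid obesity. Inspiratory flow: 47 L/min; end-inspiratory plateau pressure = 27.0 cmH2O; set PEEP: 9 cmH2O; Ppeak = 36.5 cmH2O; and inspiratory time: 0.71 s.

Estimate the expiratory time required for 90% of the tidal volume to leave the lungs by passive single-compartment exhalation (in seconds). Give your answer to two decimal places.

0.86

Flow: 47 L/min ÷ 60 = 0.7833 L/s.
Vt = flow × Ti = 0.7833 L/s × 0.71 s × 1000 mL/L = 556.14 mL.
R = (PIP − Pplat)/V̇ = (36.5 − 27.0) / 0.7833 = 9.5/0.7833 = 12.128 cmH2O·s/L.
C = Vt/(Pplat − PEEP) = 556.14 / (27.0 − 9) = 556.14/18.0 = 30.897 mL/cmH2O.
τ = R × C = 12.128 × 0.0309 L/cmH2O = 0.3748 s.
t = −τ·ln(1 − 0.90) = −0.3748·ln(0.1) = 0.863 s.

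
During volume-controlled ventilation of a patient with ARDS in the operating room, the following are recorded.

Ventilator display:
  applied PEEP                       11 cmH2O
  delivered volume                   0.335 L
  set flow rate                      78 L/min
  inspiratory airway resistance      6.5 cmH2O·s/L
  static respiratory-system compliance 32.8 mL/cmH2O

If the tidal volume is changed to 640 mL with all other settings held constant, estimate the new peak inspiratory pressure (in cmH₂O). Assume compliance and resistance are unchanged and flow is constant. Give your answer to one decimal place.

Flow: 78 L/min ÷ 60 = 1.3 L/s.
PIP = Vt/C + R·V̇ + PEEP (constant-flow equation of motion).
Only the elastic term changes: ΔPIP = ΔVt / C = (640 − 335) / 32.8 = 9.299 cmH2O.
Original PIP = 335/32.8 + 6.5×1.3 + 11 = 29.663 cmH2O; new PIP = 29.663 + (9.299) = 38.962 cmH2O.

39.0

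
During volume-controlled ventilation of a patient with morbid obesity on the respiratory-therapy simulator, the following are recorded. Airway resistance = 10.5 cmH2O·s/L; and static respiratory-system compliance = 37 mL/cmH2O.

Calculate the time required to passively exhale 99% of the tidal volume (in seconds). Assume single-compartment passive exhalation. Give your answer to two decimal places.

1.79

τ = R × C = 10.5 × 37 mL/cmH2O = 10.5 × 0.037 L/cmH2O = 0.3885 s.
Exhaled fraction f = 1 − e^(−t/τ) → t = −τ·ln(1 − f) = −0.3885·ln(0.01) = 1.789 s.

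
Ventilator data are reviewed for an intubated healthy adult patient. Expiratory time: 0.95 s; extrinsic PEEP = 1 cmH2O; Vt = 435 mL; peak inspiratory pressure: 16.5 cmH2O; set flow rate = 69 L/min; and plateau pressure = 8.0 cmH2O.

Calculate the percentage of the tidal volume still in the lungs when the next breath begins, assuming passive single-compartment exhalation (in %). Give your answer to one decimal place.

Flow: 69 L/min ÷ 60 = 1.15 L/s.
R = (PIP − Pplat)/V̇ = (16.5 − 8.0) / 1.15 = 8.5/1.15 = 7.391 cmH2O·s/L.
C = Vt/(Pplat − PEEP) = 435.0 / (8.0 − 1) = 435.0/7.0 = 62.143 mL/cmH2O.
τ = R × C = 7.391 × 0.06214 L/cmH2O = 0.4593 s.
Fraction remaining at end-expiration = e^(−Te/τ) = e^(−0.95/0.4593) = 0.1264 → 12.64%.

12.6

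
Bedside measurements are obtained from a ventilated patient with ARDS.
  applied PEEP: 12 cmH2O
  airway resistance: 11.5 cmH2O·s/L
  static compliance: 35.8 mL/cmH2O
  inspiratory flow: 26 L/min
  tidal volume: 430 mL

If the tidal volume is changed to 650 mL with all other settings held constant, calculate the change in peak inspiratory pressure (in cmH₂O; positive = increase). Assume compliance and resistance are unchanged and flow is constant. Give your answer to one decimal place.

PIP = Vt/C + R·V̇ + PEEP (constant-flow equation of motion).
Only the elastic term changes: ΔPIP = ΔVt / C = (650 − 430) / 35.8 = 6.145 cmH2O.

6.1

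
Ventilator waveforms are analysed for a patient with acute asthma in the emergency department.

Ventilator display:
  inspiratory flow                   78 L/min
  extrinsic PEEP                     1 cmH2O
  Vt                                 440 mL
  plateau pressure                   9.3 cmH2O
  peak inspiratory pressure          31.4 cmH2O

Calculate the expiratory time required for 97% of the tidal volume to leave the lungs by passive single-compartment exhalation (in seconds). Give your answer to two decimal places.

3.16

Flow: 78 L/min ÷ 60 = 1.3 L/s.
R = (PIP − Pplat)/V̇ = (31.4 − 9.3) / 1.3 = 22.1/1.3 = 17.0 cmH2O·s/L.
C = Vt/(Pplat − PEEP) = 440.0 / (9.3 − 1) = 440.0/8.3 = 53.012 mL/cmH2O.
τ = R × C = 17.0 × 0.05301 L/cmH2O = 0.9012 s.
t = −τ·ln(1 − 0.97) = −0.9012·ln(0.03) = 3.16 s.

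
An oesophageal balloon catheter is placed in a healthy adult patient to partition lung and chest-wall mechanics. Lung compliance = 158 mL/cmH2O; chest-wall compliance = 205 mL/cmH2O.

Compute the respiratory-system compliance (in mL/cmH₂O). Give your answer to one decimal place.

89.2

Lung and chest wall are elastances in series: 1/Crs = 1/CL + 1/Ccw.
1/Crs = 1/158 + 1/205 = 0.01121.
Crs = 89.206 mL/cmH2O.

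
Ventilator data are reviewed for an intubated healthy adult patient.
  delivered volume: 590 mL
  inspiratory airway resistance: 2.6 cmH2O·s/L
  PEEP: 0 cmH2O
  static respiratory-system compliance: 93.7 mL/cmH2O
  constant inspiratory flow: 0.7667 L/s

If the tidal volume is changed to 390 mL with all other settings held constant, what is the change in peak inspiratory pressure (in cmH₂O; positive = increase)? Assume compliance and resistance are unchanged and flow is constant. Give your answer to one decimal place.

PIP = Vt/C + R·V̇ + PEEP (constant-flow equation of motion).
Only the elastic term changes: ΔPIP = ΔVt / C = (390 − 590) / 93.7 = -2.134 cmH2O.

-2.1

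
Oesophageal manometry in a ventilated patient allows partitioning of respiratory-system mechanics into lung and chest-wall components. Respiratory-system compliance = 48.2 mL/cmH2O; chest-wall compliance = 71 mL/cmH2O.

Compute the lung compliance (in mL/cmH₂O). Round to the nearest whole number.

150

1/CL = 1/Crs − 1/Ccw.
1/CL = 1/48.2 − 1/71 = 0.006662.
CL = 150.11 mL/cmH2O.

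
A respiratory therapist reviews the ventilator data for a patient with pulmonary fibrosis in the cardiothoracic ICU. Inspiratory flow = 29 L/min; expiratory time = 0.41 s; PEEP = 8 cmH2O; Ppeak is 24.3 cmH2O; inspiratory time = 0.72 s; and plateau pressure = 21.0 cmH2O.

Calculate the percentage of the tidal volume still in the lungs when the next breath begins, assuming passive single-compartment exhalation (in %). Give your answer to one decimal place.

10.6

Flow: 29 L/min ÷ 60 = 0.4833 L/s.
Vt = flow × Ti = 0.4833 L/s × 0.72 s × 1000 mL/L = 347.98 mL.
R = (PIP − Pplat)/V̇ = (24.3 − 21.0) / 0.4833 = 3.3/0.4833 = 6.828 cmH2O·s/L.
C = Vt/(Pplat − PEEP) = 347.98 / (21.0 − 8) = 347.98/13.0 = 26.768 mL/cmH2O.
τ = R × C = 6.828 × 0.02677 L/cmH2O = 0.1828 s.
Fraction remaining at end-expiration = e^(−Te/τ) = e^(−0.41/0.1828) = 0.1062 → 10.62%.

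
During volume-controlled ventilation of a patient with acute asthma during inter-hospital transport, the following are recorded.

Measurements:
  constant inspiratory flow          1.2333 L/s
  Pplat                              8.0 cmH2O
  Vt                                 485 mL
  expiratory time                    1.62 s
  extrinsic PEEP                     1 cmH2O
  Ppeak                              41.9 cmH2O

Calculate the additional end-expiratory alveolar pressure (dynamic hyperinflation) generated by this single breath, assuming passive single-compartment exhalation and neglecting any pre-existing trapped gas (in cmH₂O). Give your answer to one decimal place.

3.0

R = (PIP − Pplat)/V̇ = (41.9 − 8.0) / 1.2333 = 33.9/1.2333 = 27.487 cmH2O·s/L.
C = Vt/(Pplat − PEEP) = 485.0 / (8.0 − 1) = 485.0/7.0 = 69.286 mL/cmH2O.
τ = R × C = 27.487 × 0.06929 L/cmH2O = 1.905 s.
Fraction remaining = e^(−Te/τ) = e^(−1.62/1.905) = 0.4272; trapped volume = 485.0 × 0.4272 = 207.19 mL.
Additional alveolar pressure from trapping ≈ V_trapped / C = 207.19 / 69.286 = 2.99 cmH2O.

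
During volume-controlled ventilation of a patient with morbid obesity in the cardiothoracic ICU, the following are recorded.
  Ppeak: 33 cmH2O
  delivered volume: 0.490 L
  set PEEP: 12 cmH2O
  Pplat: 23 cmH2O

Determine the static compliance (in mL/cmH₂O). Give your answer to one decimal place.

Cstat = Vt / (Pplat − PEEP) = 490 / (23 − 12) = 490 / 11.0 = 44.545 mL/cmH2O.

44.5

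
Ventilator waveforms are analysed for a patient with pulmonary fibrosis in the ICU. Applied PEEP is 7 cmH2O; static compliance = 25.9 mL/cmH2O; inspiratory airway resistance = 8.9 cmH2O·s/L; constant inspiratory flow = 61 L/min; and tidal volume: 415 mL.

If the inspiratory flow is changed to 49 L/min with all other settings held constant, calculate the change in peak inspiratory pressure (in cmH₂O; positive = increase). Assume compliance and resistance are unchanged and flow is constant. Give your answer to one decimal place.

-1.8

Flow: 61 L/min ÷ 60 = 1.0167 L/s.
New flow: 49 L/min ÷ 60 = 0.8167 L/s.
PIP = Vt/C + R·V̇ + PEEP (constant-flow equation of motion).
Only the resistive term changes: ΔPIP = R × ΔV̇ = 8.9 × (0.8167 − 1.0167) = 8.9 × -0.2 = -1.78 cmH2O.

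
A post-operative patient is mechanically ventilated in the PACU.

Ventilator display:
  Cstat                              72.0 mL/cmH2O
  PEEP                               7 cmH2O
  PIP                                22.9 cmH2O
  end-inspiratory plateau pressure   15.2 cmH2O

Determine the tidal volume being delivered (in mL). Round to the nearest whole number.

590

Vt = Cstat × (Pplat − PEEP) = 72.0 × (15.2 − 7) = 72.0 × 8.2 = 590.4 mL.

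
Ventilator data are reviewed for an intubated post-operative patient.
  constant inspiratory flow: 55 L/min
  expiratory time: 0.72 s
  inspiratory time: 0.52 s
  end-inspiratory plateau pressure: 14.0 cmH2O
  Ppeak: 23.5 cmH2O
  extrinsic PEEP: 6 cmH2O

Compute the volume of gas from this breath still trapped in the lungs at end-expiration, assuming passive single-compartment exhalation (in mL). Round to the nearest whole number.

Flow: 55 L/min ÷ 60 = 0.9167 L/s.
Vt = flow × Ti = 0.9167 L/s × 0.52 s × 1000 mL/L = 476.68 mL.
R = (PIP − Pplat)/V̇ = (23.5 − 14.0) / 0.9167 = 9.5/0.9167 = 10.363 cmH2O·s/L.
C = Vt/(Pplat − PEEP) = 476.68 / (14.0 − 6) = 476.68/8.0 = 59.585 mL/cmH2O.
τ = R × C = 10.363 × 0.05959 L/cmH2O = 0.6175 s.
Fraction remaining = e^(−Te/τ) = e^(−0.72/0.6175) = 0.3116.
Trapped volume = 476.68 × 0.3116 = 148.53 mL.

149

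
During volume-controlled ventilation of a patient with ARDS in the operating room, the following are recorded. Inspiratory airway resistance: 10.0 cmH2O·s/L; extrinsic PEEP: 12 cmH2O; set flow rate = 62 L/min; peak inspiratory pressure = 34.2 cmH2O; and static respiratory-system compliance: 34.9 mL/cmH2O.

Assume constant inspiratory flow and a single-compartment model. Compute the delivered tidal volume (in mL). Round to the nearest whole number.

Flow: 62 L/min ÷ 60 = 1.0333 L/s.
Equation of motion (constant flow): PIP = Vt/C + R·V̇ + PEEP.
Vt/C = PIP − R·V̇ − PEEP = 34.2 − 10.333 − 12 = 11.867 cmH2O.
Vt = C × 11.867 = 34.9 × 11.867 = 414.16 mL.

414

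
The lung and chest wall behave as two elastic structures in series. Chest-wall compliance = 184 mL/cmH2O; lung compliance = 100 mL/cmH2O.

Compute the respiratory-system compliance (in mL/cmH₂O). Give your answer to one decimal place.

Lung and chest wall are elastances in series: 1/Crs = 1/CL + 1/Ccw.
1/Crs = 1/100 + 1/184 = 0.01543.
Crs = 64.809 mL/cmH2O.

64.8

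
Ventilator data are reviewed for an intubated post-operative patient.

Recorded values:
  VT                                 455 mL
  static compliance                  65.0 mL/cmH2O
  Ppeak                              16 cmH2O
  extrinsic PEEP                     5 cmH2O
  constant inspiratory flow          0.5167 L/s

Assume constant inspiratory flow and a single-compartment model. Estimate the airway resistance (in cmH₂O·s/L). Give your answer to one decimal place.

Equation of motion (constant flow): PIP = Vt/C + R·V̇ + PEEP.
R·V̇ = PIP − Vt/C − PEEP = 16 − 455/65.0 − 5 = 16 − 7.0 − 5 = 4.0 cmH2O.
R = 4.0 / 0.5167 = 7.741 cmH2O·s/L.

7.7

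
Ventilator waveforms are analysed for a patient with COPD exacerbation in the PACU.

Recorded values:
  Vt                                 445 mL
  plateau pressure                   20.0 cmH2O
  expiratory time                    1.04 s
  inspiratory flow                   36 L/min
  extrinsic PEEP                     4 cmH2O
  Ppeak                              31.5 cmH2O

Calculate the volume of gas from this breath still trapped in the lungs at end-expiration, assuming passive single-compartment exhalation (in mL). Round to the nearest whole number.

Flow: 36 L/min ÷ 60 = 0.6 L/s.
R = (PIP − Pplat)/V̇ = (31.5 − 20.0) / 0.6 = 11.5/0.6 = 19.167 cmH2O·s/L.
C = Vt/(Pplat − PEEP) = 445.0 / (20.0 − 4) = 445.0/16.0 = 27.813 mL/cmH2O.
τ = R × C = 19.167 × 0.02781 L/cmH2O = 0.533 s.
Fraction remaining = e^(−Te/τ) = e^(−1.04/0.533) = 0.1421.
Trapped volume = 445.0 × 0.1421 = 63.235 mL.

63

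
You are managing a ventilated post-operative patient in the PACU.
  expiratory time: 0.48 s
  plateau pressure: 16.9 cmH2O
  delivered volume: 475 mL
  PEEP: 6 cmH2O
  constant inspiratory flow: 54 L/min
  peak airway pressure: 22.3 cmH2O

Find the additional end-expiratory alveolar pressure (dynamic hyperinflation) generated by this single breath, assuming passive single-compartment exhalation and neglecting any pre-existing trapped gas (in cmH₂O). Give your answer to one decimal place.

1.7

Flow: 54 L/min ÷ 60 = 0.9 L/s.
R = (PIP − Pplat)/V̇ = (22.3 − 16.9) / 0.9 = 5.4/0.9 = 6.0 cmH2O·s/L.
C = Vt/(Pplat − PEEP) = 475.0 / (16.9 − 6) = 475.0/10.9 = 43.578 mL/cmH2O.
τ = R × C = 6.0 × 0.04358 L/cmH2O = 0.2615 s.
Fraction remaining = e^(−Te/τ) = e^(−0.48/0.2615) = 0.1595; trapped volume = 475.0 × 0.1595 = 75.763 mL.
Additional alveolar pressure from trapping ≈ V_trapped / C = 75.763 / 43.578 = 1.739 cmH2O.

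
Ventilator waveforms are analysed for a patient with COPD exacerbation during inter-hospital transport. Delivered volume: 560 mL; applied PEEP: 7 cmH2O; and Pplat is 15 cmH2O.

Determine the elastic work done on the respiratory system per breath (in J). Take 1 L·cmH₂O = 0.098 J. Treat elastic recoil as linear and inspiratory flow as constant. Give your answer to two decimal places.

Elastic work ≈ ½ × (Pplat − PEEP) × Vt = 0.5 × (15 − 7) × 0.560 L = 0.5 × 8.0 × 0.560 = 2.24 L·cmH2O.
× 0.098 J/(L·cmH2O) → 0.2195 J.

0.22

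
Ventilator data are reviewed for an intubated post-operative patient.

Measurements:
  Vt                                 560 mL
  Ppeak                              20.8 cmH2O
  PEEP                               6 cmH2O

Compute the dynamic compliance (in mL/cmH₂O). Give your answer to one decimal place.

37.8

Dynamic compliance = Vt / (PIP − PEEP) = 560 / (20.8 − 6) = 560 / 14.8 = 37.838 mL/cmH2O.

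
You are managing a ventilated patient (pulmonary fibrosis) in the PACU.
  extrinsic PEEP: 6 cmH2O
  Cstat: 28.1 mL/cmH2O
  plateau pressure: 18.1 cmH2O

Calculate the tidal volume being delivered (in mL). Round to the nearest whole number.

Vt = Cstat × (Pplat − PEEP) = 28.1 × (18.1 − 6) = 28.1 × 12.1 = 340.01 mL.

340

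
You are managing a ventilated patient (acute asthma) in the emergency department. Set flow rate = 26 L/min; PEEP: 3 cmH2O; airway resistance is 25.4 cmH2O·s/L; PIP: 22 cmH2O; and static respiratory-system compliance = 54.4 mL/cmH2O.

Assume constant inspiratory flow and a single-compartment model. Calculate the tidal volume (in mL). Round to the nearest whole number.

Flow: 26 L/min ÷ 60 = 0.4333 L/s.
Equation of motion (constant flow): PIP = Vt/C + R·V̇ + PEEP.
Vt/C = PIP − R·V̇ − PEEP = 22 − 11.006 − 3 = 7.994 cmH2O.
Vt = C × 7.994 = 54.4 × 7.994 = 434.87 mL.

435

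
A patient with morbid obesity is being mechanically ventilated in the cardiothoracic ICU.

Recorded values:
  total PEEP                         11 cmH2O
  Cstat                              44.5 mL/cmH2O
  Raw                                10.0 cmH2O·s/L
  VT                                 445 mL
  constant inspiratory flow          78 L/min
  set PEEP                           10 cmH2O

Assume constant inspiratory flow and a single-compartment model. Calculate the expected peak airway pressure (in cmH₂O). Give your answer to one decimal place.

Flow: 78 L/min ÷ 60 = 1.3 L/s.
Total PEEP = 11 cmH2O (set 10 + intrinsic 1); this is the baseline alveolar pressure.
Equation of motion (constant flow): PIP = Vt/C + R·V̇ + PEEP.
PIP = 445/44.5 + 10.0×1.3 + 11 = 10.0 + 13.0 + 11 = 34.0 cmH2O.

34.0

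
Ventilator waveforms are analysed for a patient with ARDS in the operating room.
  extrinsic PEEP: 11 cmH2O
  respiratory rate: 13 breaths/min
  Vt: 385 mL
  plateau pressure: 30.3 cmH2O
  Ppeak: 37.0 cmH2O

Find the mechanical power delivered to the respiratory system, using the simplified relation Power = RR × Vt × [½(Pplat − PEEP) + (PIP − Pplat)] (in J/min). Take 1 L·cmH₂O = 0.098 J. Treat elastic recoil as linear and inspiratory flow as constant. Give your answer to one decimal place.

Per-breath work = Vt × [½(Pplat−PEEP) + (PIP−Pplat)] = 0.385 × [0.5×19.3 + 6.7] = 0.385 × 16.35 = 6.295 L·cmH2O.
Power = 13 × 6.295 = 81.835 L·cmH2O/min.
× 0.098 J/(L·cmH2O) → 8.02 J/min.

8.0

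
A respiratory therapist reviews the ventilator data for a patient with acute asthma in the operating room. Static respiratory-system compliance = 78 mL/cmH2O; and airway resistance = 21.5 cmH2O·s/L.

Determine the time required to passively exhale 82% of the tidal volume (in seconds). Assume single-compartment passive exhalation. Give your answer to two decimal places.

2.88

τ = R × C = 21.5 × 78 mL/cmH2O = 21.5 × 0.078 L/cmH2O = 1.677 s.
Exhaled fraction f = 1 − e^(−t/τ) → t = −τ·ln(1 − f) = −1.677·ln(0.18) = 2.876 s.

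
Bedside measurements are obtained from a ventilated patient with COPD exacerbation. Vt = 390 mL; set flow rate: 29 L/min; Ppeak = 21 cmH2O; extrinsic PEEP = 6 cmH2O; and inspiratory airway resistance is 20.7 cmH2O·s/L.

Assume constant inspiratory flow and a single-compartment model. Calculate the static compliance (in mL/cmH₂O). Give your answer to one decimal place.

78.1

Flow: 29 L/min ÷ 60 = 0.4833 L/s.
Equation of motion (constant flow): PIP = Vt/C + R·V̇ + PEEP.
Vt/C = PIP − R·V̇ − PEEP = 21 − 20.7×0.4833 − 6 = 21 − 10.004 − 6 = 4.996 cmH2O.
C = Vt / 4.996 = 390 / 4.996 = 78.062 mL/cmH2O.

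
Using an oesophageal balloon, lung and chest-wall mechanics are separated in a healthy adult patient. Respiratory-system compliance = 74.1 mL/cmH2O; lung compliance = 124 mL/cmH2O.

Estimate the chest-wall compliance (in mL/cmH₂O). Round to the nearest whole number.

1/Ccw = 1/Crs − 1/CL.
1/Ccw = 1/74.1 − 1/124 = 0.005431.
Ccw = 184.13 mL/cmH2O.

184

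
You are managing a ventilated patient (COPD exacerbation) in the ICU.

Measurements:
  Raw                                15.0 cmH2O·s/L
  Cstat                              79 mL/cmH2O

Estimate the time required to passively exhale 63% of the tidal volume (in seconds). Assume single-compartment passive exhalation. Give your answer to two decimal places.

τ = R × C = 15.0 × 79 mL/cmH2O = 15.0 × 0.079 L/cmH2O = 1.185 s.
Exhaled fraction f = 1 − e^(−t/τ) → t = −τ·ln(1 − f) = −1.185·ln(0.37) = 1.178 s.

1.18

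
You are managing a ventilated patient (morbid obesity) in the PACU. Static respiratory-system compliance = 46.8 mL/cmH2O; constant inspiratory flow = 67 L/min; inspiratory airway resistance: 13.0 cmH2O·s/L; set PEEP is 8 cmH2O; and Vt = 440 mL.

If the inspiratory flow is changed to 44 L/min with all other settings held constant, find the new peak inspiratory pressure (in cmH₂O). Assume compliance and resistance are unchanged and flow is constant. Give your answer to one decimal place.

Flow: 67 L/min ÷ 60 = 1.1167 L/s.
New flow: 44 L/min ÷ 60 = 0.7333 L/s.
PIP = Vt/C + R·V̇ + PEEP (constant-flow equation of motion).
Only the resistive term changes: ΔPIP = R × ΔV̇ = 13.0 × (0.7333 − 1.1167) = 13.0 × -0.3834 = -4.984 cmH2O.
Original PIP = 440/46.8 + 13.0×1.1167 + 8 = 31.919 cmH2O; new PIP = 31.919 + (-4.984) = 26.935 cmH2O.

26.9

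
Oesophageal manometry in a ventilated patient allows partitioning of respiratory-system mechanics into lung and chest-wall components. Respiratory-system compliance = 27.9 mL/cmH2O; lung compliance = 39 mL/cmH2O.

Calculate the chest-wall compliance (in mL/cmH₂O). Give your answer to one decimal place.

98.0

1/Ccw = 1/Crs − 1/CL.
1/Ccw = 1/27.9 − 1/39 = 0.0102.
Ccw = 98.039 mL/cmH2O.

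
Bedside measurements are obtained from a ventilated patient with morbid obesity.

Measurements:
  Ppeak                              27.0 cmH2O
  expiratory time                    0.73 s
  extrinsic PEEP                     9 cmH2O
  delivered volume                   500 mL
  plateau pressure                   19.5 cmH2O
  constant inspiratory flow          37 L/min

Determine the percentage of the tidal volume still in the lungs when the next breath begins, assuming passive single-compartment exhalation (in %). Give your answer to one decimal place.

Flow: 37 L/min ÷ 60 = 0.6167 L/s.
R = (PIP − Pplat)/V̇ = (27.0 − 19.5) / 0.6167 = 7.5/0.6167 = 12.162 cmH2O·s/L.
C = Vt/(Pplat − PEEP) = 500.0 / (19.5 − 9) = 500.0/10.5 = 47.619 mL/cmH2O.
τ = R × C = 12.162 × 0.04762 L/cmH2O = 0.5792 s.
Fraction remaining at end-expiration = e^(−Te/τ) = e^(−0.73/0.5792) = 0.2836 → 28.36%.

28.4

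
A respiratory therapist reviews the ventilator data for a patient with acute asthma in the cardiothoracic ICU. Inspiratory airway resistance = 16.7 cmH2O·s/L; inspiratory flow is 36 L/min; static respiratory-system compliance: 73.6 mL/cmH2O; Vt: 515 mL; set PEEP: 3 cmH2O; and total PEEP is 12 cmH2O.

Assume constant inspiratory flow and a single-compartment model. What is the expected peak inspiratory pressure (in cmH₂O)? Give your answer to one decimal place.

29.0

Flow: 36 L/min ÷ 60 = 0.6 L/s.
Total PEEP = 12 cmH2O (set 3 + intrinsic 9); this is the baseline alveolar pressure.
Equation of motion (constant flow): PIP = Vt/C + R·V̇ + PEEP.
PIP = 515/73.6 + 16.7×0.6 + 12 = 6.997 + 10.02 + 12 = 29.017 cmH2O.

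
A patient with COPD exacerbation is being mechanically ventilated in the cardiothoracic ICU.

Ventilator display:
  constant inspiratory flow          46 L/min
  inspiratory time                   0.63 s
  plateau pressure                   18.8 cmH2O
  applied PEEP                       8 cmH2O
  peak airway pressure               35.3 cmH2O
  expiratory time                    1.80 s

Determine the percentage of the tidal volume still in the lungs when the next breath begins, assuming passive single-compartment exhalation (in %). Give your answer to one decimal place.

Flow: 46 L/min ÷ 60 = 0.7667 L/s.
Vt = flow × Ti = 0.7667 L/s × 0.63 s × 1000 mL/L = 483.02 mL.
R = (PIP − Pplat)/V̇ = (35.3 − 18.8) / 0.7667 = 16.5/0.7667 = 21.521 cmH2O·s/L.
C = Vt/(Pplat − PEEP) = 483.02 / (18.8 − 8) = 483.02/10.8 = 44.724 mL/cmH2O.
τ = R × C = 21.521 × 0.04472 L/cmH2O = 0.9624 s.
Fraction remaining at end-expiration = e^(−Te/τ) = e^(−1.80/0.9624) = 0.1541 → 15.41%.

15.4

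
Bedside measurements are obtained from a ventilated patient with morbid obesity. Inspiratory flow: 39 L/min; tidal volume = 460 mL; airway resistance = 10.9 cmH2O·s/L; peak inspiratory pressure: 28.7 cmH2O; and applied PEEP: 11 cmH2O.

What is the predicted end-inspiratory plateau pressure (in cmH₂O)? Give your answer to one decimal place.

Flow: 39 L/min ÷ 60 = 0.65 L/s.
Pplat = PIP − Raw × flow = 28.7 − 10.9 × 0.65 = 28.7 − 7.085 = 21.615 cmH2O.

21.6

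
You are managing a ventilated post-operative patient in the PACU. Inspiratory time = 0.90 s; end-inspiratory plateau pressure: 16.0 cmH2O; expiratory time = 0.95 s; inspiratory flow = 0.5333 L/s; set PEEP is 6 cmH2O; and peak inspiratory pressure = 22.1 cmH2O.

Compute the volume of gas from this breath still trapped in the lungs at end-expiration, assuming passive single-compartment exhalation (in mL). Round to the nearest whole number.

85

Vt = flow × Ti = 0.5333 L/s × 0.90 s × 1000 mL/L = 479.97 mL.
R = (PIP − Pplat)/V̇ = (22.1 − 16.0) / 0.5333 = 6.1/0.5333 = 11.438 cmH2O·s/L.
C = Vt/(Pplat − PEEP) = 479.97 / (16.0 − 6) = 479.97/10.0 = 47.997 mL/cmH2O.
τ = R × C = 11.438 × 0.048 L/cmH2O = 0.549 s.
Fraction remaining = e^(−Te/τ) = e^(−0.95/0.549) = 0.1772.
Trapped volume = 479.97 × 0.1772 = 85.051 mL.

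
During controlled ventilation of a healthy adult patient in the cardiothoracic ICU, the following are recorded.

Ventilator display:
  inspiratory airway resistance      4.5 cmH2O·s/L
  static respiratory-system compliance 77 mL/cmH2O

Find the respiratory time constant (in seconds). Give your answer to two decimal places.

0.35

τ = R × C = 4.5 × 77 mL/cmH2O = 4.5 × 0.077 L/cmH2O = 0.3465 s.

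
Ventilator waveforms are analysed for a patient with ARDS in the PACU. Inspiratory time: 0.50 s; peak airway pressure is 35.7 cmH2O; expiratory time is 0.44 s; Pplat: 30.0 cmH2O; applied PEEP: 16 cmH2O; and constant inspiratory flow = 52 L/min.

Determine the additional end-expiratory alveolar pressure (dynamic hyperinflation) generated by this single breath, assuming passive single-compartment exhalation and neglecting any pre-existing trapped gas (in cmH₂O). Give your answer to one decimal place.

1.6

Flow: 52 L/min ÷ 60 = 0.8667 L/s.
Vt = flow × Ti = 0.8667 L/s × 0.50 s × 1000 mL/L = 433.35 mL.
R = (PIP − Pplat)/V̇ = (35.7 − 30.0) / 0.8667 = 5.7/0.8667 = 6.577 cmH2O·s/L.
C = Vt/(Pplat − PEEP) = 433.35 / (30.0 − 16) = 433.35/14.0 = 30.954 mL/cmH2O.
τ = R × C = 6.577 × 0.03095 L/cmH2O = 0.2036 s.
Fraction remaining = e^(−Te/τ) = e^(−0.44/0.2036) = 0.1152; trapped volume = 433.35 × 0.1152 = 49.922 mL.
Additional alveolar pressure from trapping ≈ V_trapped / C = 49.922 / 30.954 = 1.613 cmH2O.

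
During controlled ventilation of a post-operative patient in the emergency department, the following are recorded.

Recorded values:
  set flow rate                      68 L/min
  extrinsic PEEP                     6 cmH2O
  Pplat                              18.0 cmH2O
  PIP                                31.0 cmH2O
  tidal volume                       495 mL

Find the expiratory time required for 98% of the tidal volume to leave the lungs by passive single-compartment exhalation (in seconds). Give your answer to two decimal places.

1.85

Flow: 68 L/min ÷ 60 = 1.1333 L/s.
R = (PIP − Pplat)/V̇ = (31.0 − 18.0) / 1.1333 = 13.0/1.1333 = 11.471 cmH2O·s/L.
C = Vt/(Pplat − PEEP) = 495.0 / (18.0 − 6) = 495.0/12.0 = 41.25 mL/cmH2O.
τ = R × C = 11.471 × 0.04125 L/cmH2O = 0.4732 s.
t = −τ·ln(1 − 0.98) = −0.4732·ln(0.02) = 1.851 s.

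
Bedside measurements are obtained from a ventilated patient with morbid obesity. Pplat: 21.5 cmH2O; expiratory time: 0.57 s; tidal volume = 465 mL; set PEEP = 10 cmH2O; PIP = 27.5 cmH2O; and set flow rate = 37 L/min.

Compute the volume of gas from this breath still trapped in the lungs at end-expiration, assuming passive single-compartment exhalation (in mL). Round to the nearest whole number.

Flow: 37 L/min ÷ 60 = 0.6167 L/s.
R = (PIP − Pplat)/V̇ = (27.5 − 21.5) / 0.6167 = 6.0/0.6167 = 9.729 cmH2O·s/L.
C = Vt/(Pplat − PEEP) = 465.0 / (21.5 − 10) = 465.0/11.5 = 40.435 mL/cmH2O.
τ = R × C = 9.729 × 0.04044 L/cmH2O = 0.3934 s.
Fraction remaining = e^(−Te/τ) = e^(−0.57/0.3934) = 0.2348.
Trapped volume = 465.0 × 0.2348 = 109.18 mL.

109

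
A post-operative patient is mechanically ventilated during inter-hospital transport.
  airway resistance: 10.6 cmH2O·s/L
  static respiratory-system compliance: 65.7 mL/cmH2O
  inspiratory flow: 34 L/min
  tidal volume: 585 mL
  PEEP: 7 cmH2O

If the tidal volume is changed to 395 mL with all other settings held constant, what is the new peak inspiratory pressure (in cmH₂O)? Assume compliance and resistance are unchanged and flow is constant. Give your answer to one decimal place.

19.0

Flow: 34 L/min ÷ 60 = 0.5667 L/s.
PIP = Vt/C + R·V̇ + PEEP (constant-flow equation of motion).
Only the elastic term changes: ΔPIP = ΔVt / C = (395 − 585) / 65.7 = -2.892 cmH2O.
Original PIP = 585/65.7 + 10.6×0.5667 + 7 = 21.911 cmH2O; new PIP = 21.911 + (-2.892) = 19.019 cmH2O.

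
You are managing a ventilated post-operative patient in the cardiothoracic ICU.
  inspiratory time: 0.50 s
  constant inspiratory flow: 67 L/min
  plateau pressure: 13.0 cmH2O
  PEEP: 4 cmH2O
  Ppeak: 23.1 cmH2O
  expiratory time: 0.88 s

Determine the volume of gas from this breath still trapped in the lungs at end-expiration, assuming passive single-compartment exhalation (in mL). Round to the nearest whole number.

116

Flow: 67 L/min ÷ 60 = 1.1167 L/s.
Vt = flow × Ti = 1.1167 L/s × 0.50 s × 1000 mL/L = 558.35 mL.
R = (PIP − Pplat)/V̇ = (23.1 − 13.0) / 1.1167 = 10.1/1.1167 = 9.045 cmH2O·s/L.
C = Vt/(Pplat − PEEP) = 558.35 / (13.0 − 4) = 558.35/9.0 = 62.039 mL/cmH2O.
τ = R × C = 9.045 × 0.06204 L/cmH2O = 0.5612 s.
Fraction remaining = e^(−Te/τ) = e^(−0.88/0.5612) = 0.2084.
Trapped volume = 558.35 × 0.2084 = 116.36 mL.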